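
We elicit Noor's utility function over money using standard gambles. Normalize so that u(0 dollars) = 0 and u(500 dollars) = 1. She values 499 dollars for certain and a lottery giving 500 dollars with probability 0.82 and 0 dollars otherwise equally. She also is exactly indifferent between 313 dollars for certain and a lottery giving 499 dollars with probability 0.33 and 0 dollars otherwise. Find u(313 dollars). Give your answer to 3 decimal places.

First, u(499 dollars) = 0.82·u(500 dollars) + 0.18·u(0 dollars) = 0.82.
Chaining: u(313 dollars) = 0.33·0.82 + 0.67·0.00 = 0.2706.

0.271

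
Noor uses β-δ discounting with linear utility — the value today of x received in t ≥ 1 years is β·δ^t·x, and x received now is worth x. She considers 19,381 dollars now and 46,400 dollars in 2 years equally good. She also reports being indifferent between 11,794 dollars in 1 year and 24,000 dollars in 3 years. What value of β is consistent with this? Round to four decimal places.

β ≈ 0.8500

Both payoffs in the second observation are in the future, so β drops out: δ^1·11794 = δ^3·24000 ⇒ δ^2 = 11794/24000 = 0.49142, so δ = 0.70101.
Substituting δ into 19381 = β·δ^2·46400: β = 19381/(22801.733) ≈ 0.8500.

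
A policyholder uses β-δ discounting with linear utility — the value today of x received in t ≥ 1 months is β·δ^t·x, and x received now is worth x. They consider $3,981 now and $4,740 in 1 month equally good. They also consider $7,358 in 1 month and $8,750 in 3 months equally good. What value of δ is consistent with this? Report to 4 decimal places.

δ ≈ 0.9170

From the later pair, β·δ^1·7358 = β·δ^3·8750; dividing through, δ^2 = 7358/8750 = 0.84091, so δ = 0.91701.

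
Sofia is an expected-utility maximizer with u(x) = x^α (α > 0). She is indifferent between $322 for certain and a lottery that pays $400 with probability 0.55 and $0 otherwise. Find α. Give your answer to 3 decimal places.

α ≈ 2.756

Since u(0) = 0, the lottery's EU is 0.55·400^α.
Setting u(322) equal to that: 322^α = 0.55·400^α ⇒ (322/400)^α = 0.55.
α = ln(0.55) / ln(322/400) = -0.597837/-0.216913 ≈ 2.756.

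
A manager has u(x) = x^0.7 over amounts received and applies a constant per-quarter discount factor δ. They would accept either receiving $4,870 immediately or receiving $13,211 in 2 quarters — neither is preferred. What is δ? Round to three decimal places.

Indifference means u(4870) = δ^2 · u(13211), so δ^2 = u(4870)/u(13211).
With u(x) = x^0.7: δ^2 = 4870^0.7/13211^0.7 = (4870/13211)^0.7 = 0.49730.
Hence δ = (0.49730)^(1/2) = 0.70519.

δ ≈ 0.705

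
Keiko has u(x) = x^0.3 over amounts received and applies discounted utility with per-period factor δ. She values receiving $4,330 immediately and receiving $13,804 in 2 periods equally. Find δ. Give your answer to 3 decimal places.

δ ≈ 0.840

Equating discounted utilities: u(4330) = δ^2·u(13804) ⇒ δ^2 = u(4330)/u(13804).
Since u(x) = x^0.3, δ^2 = (4330/13804)^0.3 = 0.31368^0.3 = 0.70623.
Taking the square root: δ = 0.70623^(1/2) ≈ 0.840.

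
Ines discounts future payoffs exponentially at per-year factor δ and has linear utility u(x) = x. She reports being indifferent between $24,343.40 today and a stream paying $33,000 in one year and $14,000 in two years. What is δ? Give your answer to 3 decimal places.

δ ≈ 0.590

The stream is worth 33000δ + 14000δ² today, so 33000δ + 14000δ² = 24343.40.
Rearranged: 14000δ² + 33000δ − 24343.40 = 0.
The positive root is δ = [−33000 + √(33000² + 4·14000·24343.40)] / (2·14000) = (−33000 + 49520.000)/28000 ≈ 0.590.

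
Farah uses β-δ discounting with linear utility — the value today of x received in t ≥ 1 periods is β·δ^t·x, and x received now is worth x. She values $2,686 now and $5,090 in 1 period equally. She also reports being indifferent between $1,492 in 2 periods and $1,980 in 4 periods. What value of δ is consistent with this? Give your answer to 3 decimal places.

From the later pair, β·δ^2·1492 = β·δ^4·1980; dividing through, δ^2 = 1492/1980 = 0.75354, so δ = 0.86806.

δ ≈ 0.868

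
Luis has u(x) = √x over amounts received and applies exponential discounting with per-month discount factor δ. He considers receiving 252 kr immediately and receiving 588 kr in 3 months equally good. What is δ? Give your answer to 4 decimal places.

δ ≈ 0.8683

The payoff in 3 months is discounted by δ^3, so u(252) = δ^3·u(588) and δ^3 = u(252)/u(588).
With u(x) = √x: δ^3 = √252/√588 = √(252/588) = 0.65465.
Hence δ = (0.65465)^(1/3) = 0.868301.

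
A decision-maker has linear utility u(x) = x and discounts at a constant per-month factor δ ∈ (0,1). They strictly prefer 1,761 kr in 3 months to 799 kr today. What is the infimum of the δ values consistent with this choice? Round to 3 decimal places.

δ > 0.768

The preference means 799 < δ^3·1761.
So δ^3 > 799/1761 = 0.45372; taking the cube root of both positive sides preserves the inequality.
δ > (799/1761)^(1/3) ≈ 0.768.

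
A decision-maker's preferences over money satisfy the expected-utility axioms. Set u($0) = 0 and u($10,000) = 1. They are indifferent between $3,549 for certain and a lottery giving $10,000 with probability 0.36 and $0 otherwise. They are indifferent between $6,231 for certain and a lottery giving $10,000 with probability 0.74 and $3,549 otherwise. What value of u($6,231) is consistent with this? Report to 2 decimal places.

0.83

First, u($3,549) = 0.36·u($10,000) + 0.64·u($0) = 0.36.
Chaining: u($6,231) = 0.74·1.00 + 0.26·0.36 = 0.8336.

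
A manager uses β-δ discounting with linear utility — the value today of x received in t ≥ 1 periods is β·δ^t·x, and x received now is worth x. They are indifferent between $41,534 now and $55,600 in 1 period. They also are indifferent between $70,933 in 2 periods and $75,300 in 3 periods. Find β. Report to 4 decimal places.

β ≈ 0.7930

Both payoffs in the second observation are in the future, so β drops out: δ^2·70933 = δ^3·75300 ⇒ δ = 70933/75300 = 0.94201.
The first indifference: 41534 = β·δ·55600, so β = 41534/(δ·55600) = 41534/(0.94201·55600) ≈ 0.7930.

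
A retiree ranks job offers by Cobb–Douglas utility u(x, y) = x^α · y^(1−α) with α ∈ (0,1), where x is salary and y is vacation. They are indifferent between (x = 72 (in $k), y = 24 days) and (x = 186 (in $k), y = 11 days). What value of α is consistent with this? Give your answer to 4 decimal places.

Set the two utilities equal: 72^α·24^(1−α) = 186^α·11^(1−α).
Rearrange to (72/186)^α = (11/24)^(1−α) and take logs: α·-0.9490806 = (1−α)·-0.7801586.
With A = -0.9490806 and B = -0.7801586: α·A = (1−α)·B, so α = B/(A+B) = -0.7801586/-1.7292392 ≈ 0.4512.

α ≈ 0.4512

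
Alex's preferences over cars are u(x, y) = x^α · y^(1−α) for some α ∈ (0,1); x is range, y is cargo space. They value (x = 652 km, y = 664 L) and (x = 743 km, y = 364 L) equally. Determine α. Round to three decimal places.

Indifference: 652^α · 664^(1−α) = 743^α · 364^(1−α).
(652/743)^α = (364/664)^(1−α); take logs: α·ln(652/743) = (1−α)·ln(364/664), i.e. α·-0.130651 = (1−α)·-0.601128.
With A = -0.130651 and B = -0.601128: α·A = (1−α)·B, so α = B/(A+B) = -0.601128/-0.731779 ≈ 0.821.

α ≈ 0.821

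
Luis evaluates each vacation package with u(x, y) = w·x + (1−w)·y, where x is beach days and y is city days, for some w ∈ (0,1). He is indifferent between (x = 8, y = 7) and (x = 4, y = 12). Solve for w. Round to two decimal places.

w = 0.56

Indifference: w·8 + (1−w)·7 = w·4 + (1−w)·12.
w·(8−4) = (1−w)·(12−7), i.e. w·4 = (1−w)·5.
Hence w = 5/(4+5) = 5/9 = 0.56.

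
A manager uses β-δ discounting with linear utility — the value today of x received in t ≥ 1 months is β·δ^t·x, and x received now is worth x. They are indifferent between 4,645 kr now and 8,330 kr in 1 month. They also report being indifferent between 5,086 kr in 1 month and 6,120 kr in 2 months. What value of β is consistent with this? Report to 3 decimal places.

β ≈ 0.671

Both payoffs in the second observation are in the future, so β drops out: δ^1·5086 = δ^2·6120 ⇒ δ = 5086/6120 = 0.83105.
The first indifference: 4645 = β·δ·8330, so β = 4645/(δ·8330) = 4645/(0.83105·8330) ≈ 0.671.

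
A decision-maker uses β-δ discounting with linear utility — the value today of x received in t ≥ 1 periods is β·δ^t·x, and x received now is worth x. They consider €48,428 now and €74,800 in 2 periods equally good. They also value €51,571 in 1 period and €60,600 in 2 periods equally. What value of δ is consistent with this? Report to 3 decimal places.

δ ≈ 0.851

Both payoffs in the second observation are in the future, so β drops out: δ^1·51571 = δ^2·60600 ⇒ δ = 51571/60600 = 0.85101.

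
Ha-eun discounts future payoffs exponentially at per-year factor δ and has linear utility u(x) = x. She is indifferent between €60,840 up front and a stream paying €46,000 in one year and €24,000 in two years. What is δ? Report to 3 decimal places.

Equating present values: 60840 = 46000δ + 24000δ².
So 24000δ² + 46000δ − 60840 = 0.
By the quadratic formula (taking the positive root), δ = (−46000 + √7956640000.00) / 48000 ≈ 0.900.

δ ≈ 0.900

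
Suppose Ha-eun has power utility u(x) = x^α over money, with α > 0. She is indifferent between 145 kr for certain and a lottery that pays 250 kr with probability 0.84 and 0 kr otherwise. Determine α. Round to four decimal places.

α ≈ 0.3201

The lottery's expected utility is 0.84·u(250) + 0.16·u(0) = 0.84·250^α (since u(0) = 0 for α > 0).
Equating: 145^α = 0.84·250^α, i.e. 0.5800^α = 0.84.
α = ln(0.84) / ln(145/250) = -0.1743534/-0.5447272 ≈ 0.3201.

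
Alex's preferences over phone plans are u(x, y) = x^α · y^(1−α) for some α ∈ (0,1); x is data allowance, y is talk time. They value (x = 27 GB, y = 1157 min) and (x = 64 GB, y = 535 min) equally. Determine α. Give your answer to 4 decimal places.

α ≈ 0.4719

Indifference: 27^α · 1157^(1−α) = 64^α · 535^(1−α).
Taking logs: α·ln 27 + (1−α)·ln 1157 = α·ln 64 + (1−α)·ln 535, i.e. α·-0.8630462 = (1−α)·-0.7713190.
Thus α·(-1.6343652) = -0.7713190, so α = -0.7713190/-1.6343652 ≈ 0.4719.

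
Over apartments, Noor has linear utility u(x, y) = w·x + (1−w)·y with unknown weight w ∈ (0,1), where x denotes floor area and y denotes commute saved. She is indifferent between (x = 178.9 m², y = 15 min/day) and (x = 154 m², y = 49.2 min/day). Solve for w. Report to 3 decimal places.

w = 0.579

Indifference: w·178.9 + (1−w)·15 = w·154 + (1−w)·49.2.
Rearranging, 24.9·w − 34.2·(1−w) = 0.
So w/(1−w) = 34.2/24.9 = 1.3735, giving w = 34.2/(24.9+34.2) = 0.579.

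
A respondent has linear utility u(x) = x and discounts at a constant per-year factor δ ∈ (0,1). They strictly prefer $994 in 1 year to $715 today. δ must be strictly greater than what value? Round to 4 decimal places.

δ > 0.7193

The preference means 715 < δ·994.
Dividing through by 994 gives δ > 0.71932.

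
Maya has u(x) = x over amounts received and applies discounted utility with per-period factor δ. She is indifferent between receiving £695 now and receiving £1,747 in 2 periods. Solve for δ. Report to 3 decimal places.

δ ≈ 0.631

Equating discounted utilities: u(695) = δ^2·u(1747) ⇒ δ^2 = u(695)/u(1747).
With u(x) = x: δ^2 = 695/1747 = 0.39782.
Taking the square root: δ = 0.39782^(1/2) ≈ 0.631.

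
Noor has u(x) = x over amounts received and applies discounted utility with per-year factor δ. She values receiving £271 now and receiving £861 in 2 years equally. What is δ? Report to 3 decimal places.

δ ≈ 0.561

Indifference means u(271) = δ^2 · u(861), so δ^2 = u(271)/u(861).
With u(x) = x: δ^2 = 271/861 = 0.31475.
Hence δ = (0.31475)^(1/2) = 0.56103.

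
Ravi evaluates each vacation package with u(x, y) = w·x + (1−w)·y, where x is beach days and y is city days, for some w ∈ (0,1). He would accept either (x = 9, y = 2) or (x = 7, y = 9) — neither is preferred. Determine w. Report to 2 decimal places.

u(9,2) = u(7,9) means w·9 + (1−w)·2 = w·7 + (1−w)·9.
Rearranging, 2·w − 7·(1−w) = 0.
Hence w = 7/(2+7) = 7/9 = 0.78.

w = 0.78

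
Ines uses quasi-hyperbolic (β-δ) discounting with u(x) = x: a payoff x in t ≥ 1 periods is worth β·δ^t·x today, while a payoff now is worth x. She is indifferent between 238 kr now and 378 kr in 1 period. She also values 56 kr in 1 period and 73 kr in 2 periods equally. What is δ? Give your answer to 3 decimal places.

Both payoffs in the second observation are in the future, so β drops out: δ^1·56 = δ^2·73 ⇒ δ = 56/73 = 0.76712.

δ ≈ 0.767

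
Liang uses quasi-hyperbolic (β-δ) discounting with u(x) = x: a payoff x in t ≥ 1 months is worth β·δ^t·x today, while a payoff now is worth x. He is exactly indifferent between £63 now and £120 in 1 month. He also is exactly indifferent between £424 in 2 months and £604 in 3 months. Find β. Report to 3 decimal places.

β ≈ 0.748

From the later pair, β·δ^2·424 = β·δ^3·604; dividing through, δ = 424/604 = 0.70199.
Now use the now-vs-future pair: 63 = β·δ·120 gives β = 63/(0.70199·120) ≈ 0.748.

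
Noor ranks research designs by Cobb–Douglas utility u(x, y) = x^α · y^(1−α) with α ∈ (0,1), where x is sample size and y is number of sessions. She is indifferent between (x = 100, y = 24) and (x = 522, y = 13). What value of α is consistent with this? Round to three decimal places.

α ≈ 0.271

Indifference: 100^α · 24^(1−α) = 522^α · 13^(1−α).
(100/522)^α = (13/24)^(1−α); take logs: α·ln(100/522) = (1−α)·ln(13/24), i.e. α·-1.652497 = (1−α)·-0.613104.
Thus α·(-2.265601) = -0.613104, so α = -0.613104/-2.265601 ≈ 0.271.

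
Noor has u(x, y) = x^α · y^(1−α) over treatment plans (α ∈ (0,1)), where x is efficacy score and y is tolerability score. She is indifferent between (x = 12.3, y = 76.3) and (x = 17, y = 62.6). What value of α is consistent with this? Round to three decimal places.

Set the two utilities equal: 12.3^α·76.3^(1−α) = 17^α·62.6^(1−α).
(12.3/17)^α = (62.6/76.3)^(1−α); take logs: α·ln(12.3/17) = (1−α)·ln(62.6/76.3), i.e. α·-0.323614 = (1−α)·-0.197908.
Thus α·(-0.521522) = -0.197908, so α = -0.197908/-0.521522 ≈ 0.379.

α ≈ 0.379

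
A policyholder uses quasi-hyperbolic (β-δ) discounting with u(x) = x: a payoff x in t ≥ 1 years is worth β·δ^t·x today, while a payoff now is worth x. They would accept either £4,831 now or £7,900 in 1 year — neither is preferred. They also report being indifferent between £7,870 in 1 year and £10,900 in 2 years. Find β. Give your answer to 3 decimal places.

β ≈ 0.847

The second indifference involves only future payoffs, so β cancels: β·δ^1·7870 = β·δ^2·10900, giving δ = 7870/10900 = 0.72202.
The first indifference: 4831 = β·δ·7900, so β = 4831/(δ·7900) = 4831/(0.72202·7900) ≈ 0.847.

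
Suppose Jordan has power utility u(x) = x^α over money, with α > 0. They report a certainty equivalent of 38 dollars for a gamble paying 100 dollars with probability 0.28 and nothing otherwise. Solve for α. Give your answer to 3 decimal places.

α ≈ 1.316

EU(lottery) = 0.28·100^α + 0.72·0 = 0.28·100^α.
Setting u(38) equal to that: 38^α = 0.28·100^α ⇒ (38/100)^α = 0.28.
α = ln(0.28) / ln(38/100) = -1.272966/-0.967584 ≈ 1.316.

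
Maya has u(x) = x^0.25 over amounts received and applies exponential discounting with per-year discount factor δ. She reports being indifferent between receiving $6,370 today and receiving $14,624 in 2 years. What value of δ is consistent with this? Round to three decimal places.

Indifference means u(6370) = δ^2 · u(14624), so δ^2 = u(6370)/u(14624).
With u(x) = x^0.25: δ^2 = 6370^0.25/14624^0.25 = (6370/14624)^0.25 = 0.81240.
So δ = 0.81240^(1/2) ≈ 0.901.

δ ≈ 0.901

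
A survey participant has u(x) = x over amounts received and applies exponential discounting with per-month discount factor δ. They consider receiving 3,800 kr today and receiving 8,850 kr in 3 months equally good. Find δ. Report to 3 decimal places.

The payoff in 3 months is discounted by δ^3, so u(3800) = δ^3·u(8850) and δ^3 = u(3800)/u(8850).
With u(x) = x: δ^3 = 3800/8850 = 0.42938.
Taking the cube root: δ = 0.42938^(1/3) ≈ 0.754.

δ ≈ 0.754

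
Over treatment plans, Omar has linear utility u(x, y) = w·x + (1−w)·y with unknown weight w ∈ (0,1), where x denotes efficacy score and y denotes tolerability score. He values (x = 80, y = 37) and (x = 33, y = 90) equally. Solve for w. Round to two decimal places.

w = 0.53

u(80,37) = u(33,90) means w·80 + (1−w)·37 = w·33 + (1−w)·90.
w·(80−33) = (1−w)·(90−37), i.e. w·47 = (1−w)·53.
So w/(1−w) = 53/47 = 1.1277, giving w = 53/(47+53) = 0.53.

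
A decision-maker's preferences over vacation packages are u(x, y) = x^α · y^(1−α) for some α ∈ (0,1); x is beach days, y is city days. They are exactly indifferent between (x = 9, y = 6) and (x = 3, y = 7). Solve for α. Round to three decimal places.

α ≈ 0.123

Indifference: 9^α · 6^(1−α) = 3^α · 7^(1−α).
Rearrange to (9/3)^α = (7/6)^(1−α) and take logs: α·1.098612 = (1−α)·0.154151.
So α/(1−α) = (0.154151)/(1.098612) = 0.140314, and α = 0.140314/1.140314 ≈ 0.123.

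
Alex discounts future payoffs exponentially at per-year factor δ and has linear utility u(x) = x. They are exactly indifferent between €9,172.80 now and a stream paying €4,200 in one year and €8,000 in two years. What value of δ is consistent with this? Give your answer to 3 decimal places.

Equating present values: 9172.80 = 4200δ + 8000δ².
That is, 8000δ² + 4200δ − 9172.80 = 0, a quadratic in δ.
δ = (−4200 + √(4200² + 4·8000·9172.80)) / (2·8000) = (−4200 + √311169600.00) / 16000 ≈ 0.840.

δ ≈ 0.840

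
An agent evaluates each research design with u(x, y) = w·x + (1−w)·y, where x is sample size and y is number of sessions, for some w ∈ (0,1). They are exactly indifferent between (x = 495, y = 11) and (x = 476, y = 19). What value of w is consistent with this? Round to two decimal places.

w = 0.30

Equating utilities: w·495 + (1−w)·11 = w·476 + (1−w)·19.
Rearranging, 19·w − 8·(1−w) = 0.
Hence w = 8/(19+8) = 8/27 = 0.30.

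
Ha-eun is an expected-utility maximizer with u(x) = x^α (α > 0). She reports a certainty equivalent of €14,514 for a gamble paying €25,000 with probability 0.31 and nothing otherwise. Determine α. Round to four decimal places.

Since u(0) = 0, the lottery's EU is 0.31·25000^α.
Indifference: 14514^α = 0.31·25000^α, so (14514/25000)^α = 0.31.
Taking logs: α·ln(14514/25000) = ln(0.31), so α = -1.1711830 / -0.5437621 ≈ 2.1539.

α ≈ 2.1539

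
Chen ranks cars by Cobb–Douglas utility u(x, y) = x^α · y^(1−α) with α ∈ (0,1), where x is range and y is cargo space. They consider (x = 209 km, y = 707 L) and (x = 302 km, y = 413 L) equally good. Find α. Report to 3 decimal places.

Indifference: 209^α · 707^(1−α) = 302^α · 413^(1−α).
Taking logs: α·ln 209 + (1−α)·ln 707 = α·ln 302 + (1−α)·ln 413, i.e. α·-0.368093 = (1−α)·-0.537583.
So α/(1−α) = (-0.537583)/(-0.368093) = 1.460454, and α = 1.460454/2.460454 ≈ 0.594.

α ≈ 0.594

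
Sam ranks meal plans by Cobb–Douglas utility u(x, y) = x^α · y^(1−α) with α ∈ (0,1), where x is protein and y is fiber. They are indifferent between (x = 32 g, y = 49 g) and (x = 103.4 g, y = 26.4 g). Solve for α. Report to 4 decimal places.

Set the two utilities equal: 32^α·49^(1−α) = 103.4^α·26.4^(1−α).
(32/103.4)^α = (26.4/49)^(1−α); take logs: α·ln(32/103.4) = (1−α)·ln(26.4/49), i.e. α·-1.1728691 = (1−α)·-0.6184563.
So α/(1−α) = (-0.6184563)/(-1.1728691) = 0.5273021, and α = 0.5273021/1.5273021 ≈ 0.3453.

α ≈ 0.3453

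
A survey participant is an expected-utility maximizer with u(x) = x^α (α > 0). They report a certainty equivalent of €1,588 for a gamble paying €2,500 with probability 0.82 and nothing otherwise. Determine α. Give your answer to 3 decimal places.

α ≈ 0.437

Since u(0) = 0, the lottery's EU is 0.82·2500^α.
Setting u(1588) equal to that: 1588^α = 0.82·2500^α ⇒ (1588/2500)^α = 0.82.
Take logs: α = ln 0.82 / ln(1588/2500) ≈ 0.43729.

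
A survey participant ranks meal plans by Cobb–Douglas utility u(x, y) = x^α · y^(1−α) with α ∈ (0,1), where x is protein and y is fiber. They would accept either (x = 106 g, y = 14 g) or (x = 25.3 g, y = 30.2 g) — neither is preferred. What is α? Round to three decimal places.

Set the two utilities equal: 106^α·14^(1−α) = 25.3^α·30.2^(1−α).
Rearrange to (106/25.3)^α = (30.2/14)^(1−α) and take logs: α·1.432635 = (1−α)·0.768785.
Thus α·(2.201420) = 0.768785, so α = 0.768785/2.201420 ≈ 0.349.

α ≈ 0.349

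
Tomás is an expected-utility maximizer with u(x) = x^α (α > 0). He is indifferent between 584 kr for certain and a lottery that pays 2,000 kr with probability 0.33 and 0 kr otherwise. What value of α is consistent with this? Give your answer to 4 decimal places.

The lottery's expected utility is 0.33·u(2000) + 0.67·u(0) = 0.33·2000^α (since u(0) = 0 for α > 0).
Setting u(584) equal to that: 584^α = 0.33·2000^α ⇒ (584/2000)^α = 0.33.
Take logs: α = ln 0.33 / ln(584/2000) ≈ 0.900618.

α ≈ 0.9006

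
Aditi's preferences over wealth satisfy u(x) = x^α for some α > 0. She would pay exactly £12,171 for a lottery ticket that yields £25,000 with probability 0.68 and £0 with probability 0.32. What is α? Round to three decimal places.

Since u(0) = 0, the lottery's EU is 0.68·25000^α.
Indifference: 12171^α = 0.68·25000^α, so (12171/25000)^α = 0.68.
Taking logs: α·ln(12171/25000) = ln(0.68), so α = -0.385662 / -0.719820 ≈ 0.536.

α ≈ 0.536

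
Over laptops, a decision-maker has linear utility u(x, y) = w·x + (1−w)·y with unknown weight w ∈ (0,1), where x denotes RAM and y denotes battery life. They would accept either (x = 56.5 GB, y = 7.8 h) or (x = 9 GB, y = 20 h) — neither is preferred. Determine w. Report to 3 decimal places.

w = 0.204

Indifference: w·56.5 + (1−w)·7.8 = w·9 + (1−w)·20.
Rearranging, 47.5·w − 12.2·(1−w) = 0.
The marginal rate of substitution is 12.2/47.5, so w = 12.2/(47.5+12.2) = 0.204.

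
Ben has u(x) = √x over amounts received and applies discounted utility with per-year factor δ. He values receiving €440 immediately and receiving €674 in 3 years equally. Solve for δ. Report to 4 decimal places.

Indifference means u(440) = δ^3 · u(674), so δ^3 = u(440)/u(674).
With u(x) = √x: δ^3 = √440/√674 = √(440/674) = 0.80797.
Hence δ = (0.80797)^(1/3) = 0.931391.

δ ≈ 0.9314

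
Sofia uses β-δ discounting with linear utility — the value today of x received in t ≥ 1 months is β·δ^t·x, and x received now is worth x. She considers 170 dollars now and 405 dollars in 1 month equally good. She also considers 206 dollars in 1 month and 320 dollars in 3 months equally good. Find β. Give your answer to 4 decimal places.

β ≈ 0.5232

The second indifference involves only future payoffs, so β cancels: β·δ^1·206 = β·δ^3·320, giving δ^2 = 206/320 = 0.64375, so δ = 0.80234.
Substituting δ into 170 = β·δ·405: β = 170/(324.948) ≈ 0.5232.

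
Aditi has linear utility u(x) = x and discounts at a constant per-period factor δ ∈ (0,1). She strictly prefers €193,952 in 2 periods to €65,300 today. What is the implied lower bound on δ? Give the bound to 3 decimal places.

Under u(x) = x this choice says 65300 < δ^2·193952.
Hence δ^2 > 65300/193952 = 0.33668, and x ↦ x^(1/2) is increasing on (0,∞).
δ > (65300/193952)^(1/2) ≈ 0.580.

δ > 0.580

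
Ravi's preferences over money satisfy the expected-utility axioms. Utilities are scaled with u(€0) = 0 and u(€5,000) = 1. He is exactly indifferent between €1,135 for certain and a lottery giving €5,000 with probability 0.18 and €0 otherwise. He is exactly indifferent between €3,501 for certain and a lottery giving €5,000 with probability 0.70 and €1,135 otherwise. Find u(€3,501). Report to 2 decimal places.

First, u(€1,135) = 0.18·u(€5,000) + 0.82·u(€0) = 0.18.
The second indifference gives u(€3,501) = 0.70·u(€5,000) + 0.30·u(€1,135) = 0.70·1.00 + 0.30·0.18 = 0.7540.

0.75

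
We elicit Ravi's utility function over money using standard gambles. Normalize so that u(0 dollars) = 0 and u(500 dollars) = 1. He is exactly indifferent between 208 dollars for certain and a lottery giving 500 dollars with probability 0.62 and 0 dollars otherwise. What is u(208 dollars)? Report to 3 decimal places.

By the standard-gamble method, u(208 dollars) is just the indifference probability on the best outcome: 0.62.

0.620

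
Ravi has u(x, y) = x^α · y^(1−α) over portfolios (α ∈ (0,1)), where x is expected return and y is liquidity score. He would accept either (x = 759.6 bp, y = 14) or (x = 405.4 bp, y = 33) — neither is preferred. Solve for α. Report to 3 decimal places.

The Cobb–Douglas utilities coincide, so 759.6^α·14^(1−α) = 405.4^α·33^(1−α).
(759.6/405.4)^α = (33/14)^(1−α); take logs: α·ln(759.6/405.4) = (1−α)·ln(33/14), i.e. α·0.627918 = (1−α)·0.857450.
So α/(1−α) = (0.857450)/(0.627918) = 1.365545, and α = 1.365545/2.365545 ≈ 0.577.

α ≈ 0.577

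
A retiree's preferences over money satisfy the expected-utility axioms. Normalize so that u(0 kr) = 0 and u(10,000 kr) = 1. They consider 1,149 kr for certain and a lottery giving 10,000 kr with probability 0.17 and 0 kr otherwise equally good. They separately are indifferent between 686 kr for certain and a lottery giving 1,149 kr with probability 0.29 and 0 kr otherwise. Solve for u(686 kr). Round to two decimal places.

0.05

From the first indifference, u(1,149 kr) = 0.17·u(10,000 kr) + 0.83·u(0 kr) = 0.17·1 + 0.83·0 = 0.17.
Chaining: u(686 kr) = 0.29·0.17 + 0.71·0.00 = 0.0493.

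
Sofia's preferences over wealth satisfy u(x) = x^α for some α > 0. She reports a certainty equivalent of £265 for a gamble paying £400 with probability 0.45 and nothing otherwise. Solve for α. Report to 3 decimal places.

The lottery's expected utility is 0.45·u(400) + 0.55·u(0) = 0.45·400^α (since u(0) = 0 for α > 0).
Indifference: 265^α = 0.45·400^α, so (265/400)^α = 0.45.
α = ln(0.45) / ln(265/400) = -0.798508/-0.411735 ≈ 1.939.

α ≈ 1.939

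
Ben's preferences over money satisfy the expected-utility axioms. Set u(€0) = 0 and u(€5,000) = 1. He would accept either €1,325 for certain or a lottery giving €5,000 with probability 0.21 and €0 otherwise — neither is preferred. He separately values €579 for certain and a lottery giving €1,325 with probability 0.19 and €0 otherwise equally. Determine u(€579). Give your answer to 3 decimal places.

0.040

First, u(€1,325) = 0.21·u(€5,000) + 0.79·u(€0) = 0.21.
Then u(€579) = 0.19·u(€1,325) + 0.81·u(€0) = 0.19·0.21 + 0.81·0.00 = 0.0399.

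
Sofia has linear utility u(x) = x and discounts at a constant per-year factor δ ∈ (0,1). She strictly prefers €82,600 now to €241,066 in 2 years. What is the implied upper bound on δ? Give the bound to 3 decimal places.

Under u(x) = x this choice says 82600 > δ^2·241066.
Dividing by 241066: δ^2 < 0.34264. Both sides are positive, so the square root keeps the direction.
δ < 0.34264^(1/2) = 0.585.

δ < 0.585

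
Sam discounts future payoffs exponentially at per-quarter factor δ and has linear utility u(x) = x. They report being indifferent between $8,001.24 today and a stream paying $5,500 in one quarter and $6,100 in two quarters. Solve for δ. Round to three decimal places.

δ ≈ 0.780

Equating present values: 8001.24 = 5500δ + 6100δ².
So 6100δ² + 5500δ − 8001.24 = 0.
δ = (−5500 + √(5500² + 4·6100·8001.24)) / (2·6100) = (−5500 + √225480256.00) / 12200 ≈ 0.780.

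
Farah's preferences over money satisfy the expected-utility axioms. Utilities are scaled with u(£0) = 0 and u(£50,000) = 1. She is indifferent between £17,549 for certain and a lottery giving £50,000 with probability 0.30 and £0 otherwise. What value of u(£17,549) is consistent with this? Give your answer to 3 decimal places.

u(£17,549) equals the lottery's expected utility: 0.30·1 + 0.70·0 = 0.30.

0.300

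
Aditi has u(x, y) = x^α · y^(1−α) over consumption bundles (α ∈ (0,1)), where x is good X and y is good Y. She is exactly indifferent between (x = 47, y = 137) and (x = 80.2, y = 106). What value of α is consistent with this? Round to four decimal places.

Set the two utilities equal: 47^α·137^(1−α) = 80.2^α·106^(1−α).
Taking logs: α·ln 47 + (1−α)·ln 137 = α·ln 80.2 + (1−α)·ln 106, i.e. α·-0.5343759 = (1−α)·-0.2565418.
So α/(1−α) = (-0.2565418)/(-0.5343759) = 0.4800774, and α = 0.4800774/1.4800774 ≈ 0.3244.

α ≈ 0.3244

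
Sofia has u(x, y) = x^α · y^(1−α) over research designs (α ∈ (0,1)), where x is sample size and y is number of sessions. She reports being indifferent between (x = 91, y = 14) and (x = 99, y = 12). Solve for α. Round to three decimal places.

Indifference: 91^α · 14^(1−α) = 99^α · 12^(1−α).
Rearrange to (91/99)^α = (12/14)^(1−α) and take logs: α·-0.084260 = (1−α)·-0.154151.
With A = -0.084260 and B = -0.154151: α·A = (1−α)·B, so α = B/(A+B) = -0.154151/-0.238411 ≈ 0.647.

α ≈ 0.647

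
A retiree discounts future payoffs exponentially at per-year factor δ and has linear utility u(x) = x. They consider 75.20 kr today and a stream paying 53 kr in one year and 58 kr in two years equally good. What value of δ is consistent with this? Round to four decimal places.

δ ≈ 0.7700

The stream is worth 53δ + 58δ² today, so 53δ + 58δ² = 75.20.
Rearranged: 58δ² + 53δ − 75.20 = 0.
By the quadratic formula (taking the positive root), δ = (−53 + √20255.40) / 116 ≈ 0.7700.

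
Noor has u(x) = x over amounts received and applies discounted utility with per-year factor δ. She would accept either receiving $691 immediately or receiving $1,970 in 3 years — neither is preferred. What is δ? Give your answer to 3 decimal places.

The payoff in 3 years is discounted by δ^3, so u(691) = δ^3·u(1970) and δ^3 = u(691)/u(1970).
With u(x) = x: δ^3 = 691/1970 = 0.35076.
Hence δ = (0.35076)^(1/3) = 0.70524.

δ ≈ 0.705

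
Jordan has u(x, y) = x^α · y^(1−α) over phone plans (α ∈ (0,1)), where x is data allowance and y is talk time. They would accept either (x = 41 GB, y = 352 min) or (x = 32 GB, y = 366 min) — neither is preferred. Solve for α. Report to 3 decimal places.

Set the two utilities equal: 41^α·352^(1−α) = 32^α·366^(1−α).
Rearrange to (41/32)^α = (366/352)^(1−α) and take logs: α·0.247836 = (1−α)·0.039002.
With A = 0.247836 and B = 0.039002: α·A = (1−α)·B, so α = B/(A+B) = 0.039002/0.286838 ≈ 0.136.

α ≈ 0.136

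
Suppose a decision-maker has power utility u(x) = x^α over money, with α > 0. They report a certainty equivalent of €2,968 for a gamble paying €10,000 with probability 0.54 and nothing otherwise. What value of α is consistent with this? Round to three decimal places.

α ≈ 0.507

Since u(0) = 0, the lottery's EU is 0.54·10000^α.
Setting u(2968) equal to that: 2968^α = 0.54·10000^α ⇒ (2968/10000)^α = 0.54.
Taking logs: α·ln(2968/10000) = ln(0.54), so α = -0.616186 / -1.214697 ≈ 0.507.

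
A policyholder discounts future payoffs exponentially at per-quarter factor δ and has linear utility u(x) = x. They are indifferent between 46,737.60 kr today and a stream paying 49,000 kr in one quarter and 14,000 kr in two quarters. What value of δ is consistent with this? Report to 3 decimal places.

δ ≈ 0.780

Equating present values: 46737.60 = 49000δ + 14000δ².
Rearranged: 14000δ² + 49000δ − 46737.60 = 0.
By the quadratic formula (taking the positive root), δ = (−49000 + √5018305600.00) / 28000 ≈ 0.780.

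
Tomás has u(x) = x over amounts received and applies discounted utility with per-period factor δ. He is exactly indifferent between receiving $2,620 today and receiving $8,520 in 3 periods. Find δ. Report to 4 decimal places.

Indifference means u(2620) = δ^3 · u(8520), so δ^3 = u(2620)/u(8520).
With u(x) = x: δ^3 = 2620/8520 = 0.30751.
So δ = 0.30751^(1/3) ≈ 0.6750.

δ ≈ 0.6750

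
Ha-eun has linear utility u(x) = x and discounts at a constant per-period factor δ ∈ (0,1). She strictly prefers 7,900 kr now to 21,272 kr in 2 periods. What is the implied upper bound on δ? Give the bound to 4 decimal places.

Under u(x) = x this choice says 7900 > δ^2·21272.
So δ^2 < 7900/21272 = 0.37138; taking the square root of both positive sides preserves the inequality.
δ < 0.37138^(1/2) = 0.6094.

δ < 0.6094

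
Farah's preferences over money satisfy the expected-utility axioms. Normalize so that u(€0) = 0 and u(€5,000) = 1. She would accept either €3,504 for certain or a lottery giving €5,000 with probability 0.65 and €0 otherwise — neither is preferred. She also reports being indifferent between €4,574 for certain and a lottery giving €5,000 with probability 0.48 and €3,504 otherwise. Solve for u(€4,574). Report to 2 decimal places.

0.82

From the first indifference, u(€3,504) = 0.65·u(€5,000) + 0.35·u(€0) = 0.65·1 + 0.35·0 = 0.65.
Then u(€4,574) = 0.48·u(€5,000) + 0.52·u(€3,504) = 0.48·1.00 + 0.52·0.65 = 0.8180.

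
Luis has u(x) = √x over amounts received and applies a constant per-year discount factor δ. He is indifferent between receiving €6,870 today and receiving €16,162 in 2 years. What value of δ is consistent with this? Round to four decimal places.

Equating discounted utilities: u(6870) = δ^2·u(16162) ⇒ δ^2 = u(6870)/u(16162).
With u(x) = √x: δ^2 = √6870/√16162 = √(6870/16162) = 0.65197.
Hence δ = (0.65197)^(1/2) = 0.807450.

δ ≈ 0.8074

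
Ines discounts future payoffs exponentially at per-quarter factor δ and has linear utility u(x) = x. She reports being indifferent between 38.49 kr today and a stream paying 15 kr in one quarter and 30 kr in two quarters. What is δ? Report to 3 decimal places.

Equating present values: 38.49 = 15δ + 30δ².
So 30δ² + 15δ − 38.49 = 0.
δ = (−15 + √(15² + 4·30·38.49)) / (2·30) = (−15 + √4843.80) / 60 ≈ 0.910.

δ ≈ 0.910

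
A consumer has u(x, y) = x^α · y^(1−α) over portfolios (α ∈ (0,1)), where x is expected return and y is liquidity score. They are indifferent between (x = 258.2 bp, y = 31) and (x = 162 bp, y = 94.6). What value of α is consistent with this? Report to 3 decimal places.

α ≈ 0.705

Indifference: 258.2^α · 31^(1−α) = 162^α · 94.6^(1−α).
(258.2/162)^α = (94.6/31)^(1−α); take logs: α·ln(258.2/162) = (1−α)·ln(94.6/31), i.e. α·0.466138 = (1−α)·1.115670.
So α/(1−α) = (1.115670)/(0.466138) = 2.393433, and α = 2.393433/3.393433 ≈ 0.705.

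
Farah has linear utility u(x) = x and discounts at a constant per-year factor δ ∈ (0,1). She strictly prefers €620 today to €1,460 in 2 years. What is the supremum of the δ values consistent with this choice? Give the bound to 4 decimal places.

δ < 0.6517

The preference means 620 > δ^2·1460.
Hence δ^2 < 620/1460 = 0.42466, and x ↦ x^(1/2) is increasing on (0,∞).
δ < 0.42466^(1/2) = 0.6517.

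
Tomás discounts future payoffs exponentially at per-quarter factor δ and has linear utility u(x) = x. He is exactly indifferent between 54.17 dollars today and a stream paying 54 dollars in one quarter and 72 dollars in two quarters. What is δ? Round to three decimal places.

δ ≈ 0.570

Present value of the stream is 54·δ + 72·δ². Indifference gives 54δ + 72δ² = 54.17.
Rearranged: 72δ² + 54δ − 54.17 = 0.
By the quadratic formula (taking the positive root), δ = (−54 + √18516.96) / 144 ≈ 0.570.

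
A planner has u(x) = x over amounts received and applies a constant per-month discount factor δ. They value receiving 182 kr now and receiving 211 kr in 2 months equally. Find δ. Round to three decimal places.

Equating discounted utilities: u(182) = δ^2·u(211) ⇒ δ^2 = u(182)/u(211).
With u(x) = x: δ^2 = 182/211 = 0.86256.
Taking the square root: δ = 0.86256^(1/2) ≈ 0.929.

δ ≈ 0.929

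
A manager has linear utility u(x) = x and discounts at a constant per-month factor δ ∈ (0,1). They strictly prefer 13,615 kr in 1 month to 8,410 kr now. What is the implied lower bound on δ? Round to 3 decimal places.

Under u(x) = x this choice says 8410 < δ·13615.
Dividing through by 13615 gives δ > 0.61770.

δ > 0.618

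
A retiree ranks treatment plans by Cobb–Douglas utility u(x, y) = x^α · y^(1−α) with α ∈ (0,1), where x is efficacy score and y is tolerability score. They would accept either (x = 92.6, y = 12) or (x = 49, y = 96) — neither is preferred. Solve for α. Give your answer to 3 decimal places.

Indifference: 92.6^α · 12^(1−α) = 49^α · 96^(1−α).
Taking logs: α·ln 92.6 + (1−α)·ln 12 = α·ln 49 + (1−α)·ln 96, i.e. α·0.636469 = (1−α)·2.079442.
Thus α·(2.715911) = 2.079442, so α = 2.079442/2.715911 ≈ 0.766.

α ≈ 0.766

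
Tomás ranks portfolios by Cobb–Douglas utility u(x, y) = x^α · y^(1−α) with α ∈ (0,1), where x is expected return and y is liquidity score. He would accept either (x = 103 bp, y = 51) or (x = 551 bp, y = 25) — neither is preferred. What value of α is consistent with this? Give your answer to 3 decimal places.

The Cobb–Douglas utilities coincide, so 103^α·51^(1−α) = 551^α·25^(1−α).
Taking logs: α·ln 103 + (1−α)·ln 51 = α·ln 551 + (1−α)·ln 25, i.e. α·-1.677006 = (1−α)·-0.712950.
With A = -1.677006 and B = -0.712950: α·A = (1−α)·B, so α = B/(A+B) = -0.712950/-2.389956 ≈ 0.298.

α ≈ 0.298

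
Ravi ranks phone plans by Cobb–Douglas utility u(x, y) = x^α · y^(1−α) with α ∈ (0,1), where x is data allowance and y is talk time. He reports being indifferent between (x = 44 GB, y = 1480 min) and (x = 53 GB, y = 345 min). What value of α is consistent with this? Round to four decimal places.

Indifference: 44^α · 1480^(1−α) = 53^α · 345^(1−α).
Taking logs: α·ln 44 + (1−α)·ln 1480 = α·ln 53 + (1−α)·ln 345, i.e. α·-0.1861023 = (1−α)·-1.4562529.
So α/(1−α) = (-1.4562529)/(-0.1861023) = 7.8250129, and α = 7.8250129/8.8250129 ≈ 0.8867.

α ≈ 0.8867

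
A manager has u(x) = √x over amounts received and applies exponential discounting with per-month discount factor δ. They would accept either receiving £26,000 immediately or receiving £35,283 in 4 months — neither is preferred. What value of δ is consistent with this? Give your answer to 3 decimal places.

Indifference means u(26000) = δ^4 · u(35283), so δ^4 = u(26000)/u(35283).
With u(x) = √x: δ^4 = √26000/√35283 = √(26000/35283) = 0.85843.
So δ = 0.85843^(1/4) ≈ 0.963.

δ ≈ 0.963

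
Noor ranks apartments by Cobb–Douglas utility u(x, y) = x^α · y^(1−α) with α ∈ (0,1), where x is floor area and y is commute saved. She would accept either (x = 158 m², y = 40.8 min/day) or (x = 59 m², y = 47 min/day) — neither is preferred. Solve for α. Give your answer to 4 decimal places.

Indifference: 158^α · 40.8^(1−α) = 59^α · 47^(1−α).
Rearrange to (158/59)^α = (47/40.8)^(1−α) and take logs: α·0.9850576 = (1−α)·0.1414655.
So α/(1−α) = (0.1414655)/(0.9850576) = 0.1436114, and α = 0.1436114/1.1436114 ≈ 0.1256.

α ≈ 0.1256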